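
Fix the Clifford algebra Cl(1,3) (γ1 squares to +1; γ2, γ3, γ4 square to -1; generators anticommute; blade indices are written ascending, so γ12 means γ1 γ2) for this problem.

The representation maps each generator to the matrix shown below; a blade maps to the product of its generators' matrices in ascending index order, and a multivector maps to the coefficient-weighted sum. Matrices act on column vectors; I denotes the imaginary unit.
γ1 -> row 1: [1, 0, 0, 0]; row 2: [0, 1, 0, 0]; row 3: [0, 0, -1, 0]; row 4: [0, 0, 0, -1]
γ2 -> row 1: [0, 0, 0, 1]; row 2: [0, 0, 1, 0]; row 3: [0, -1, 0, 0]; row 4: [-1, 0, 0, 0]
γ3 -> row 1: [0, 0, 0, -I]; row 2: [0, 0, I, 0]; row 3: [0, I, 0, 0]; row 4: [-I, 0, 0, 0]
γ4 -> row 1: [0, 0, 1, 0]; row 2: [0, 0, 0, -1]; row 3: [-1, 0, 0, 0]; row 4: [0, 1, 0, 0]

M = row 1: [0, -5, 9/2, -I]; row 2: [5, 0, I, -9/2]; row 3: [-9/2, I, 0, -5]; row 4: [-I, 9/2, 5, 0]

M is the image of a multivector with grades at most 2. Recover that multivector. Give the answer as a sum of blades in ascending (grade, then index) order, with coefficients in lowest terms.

Method: the blade images are trace-orthogonal — tr(rho(e_A) rho(e_B)^-1) = 4 if A = B and 0 otherwise — and rho(e_A)^-1 = (e_A)^2 * rho(e_A) with (e_A)^2 = +1 or -1, so the coefficient of e_A in the preimage is (e_A)^2 * tr(M rho(e_A))/4.
Nonzero projections over blades of grade <= 2: γ3: (γ3)^2 = -1, tr(M rho(γ3)) = -4, coefficient 1; γ4: (γ4)^2 = -1, tr(M rho(γ4)) = -18, coefficient 9/2; γ24: (γ24)^2 = -1, tr(M rho(γ24)) = 20, coefficient -5. Every other blade of grade <= 2 projects to 0.
Answer: γ3 + 9/2*γ4 - 5*γ24


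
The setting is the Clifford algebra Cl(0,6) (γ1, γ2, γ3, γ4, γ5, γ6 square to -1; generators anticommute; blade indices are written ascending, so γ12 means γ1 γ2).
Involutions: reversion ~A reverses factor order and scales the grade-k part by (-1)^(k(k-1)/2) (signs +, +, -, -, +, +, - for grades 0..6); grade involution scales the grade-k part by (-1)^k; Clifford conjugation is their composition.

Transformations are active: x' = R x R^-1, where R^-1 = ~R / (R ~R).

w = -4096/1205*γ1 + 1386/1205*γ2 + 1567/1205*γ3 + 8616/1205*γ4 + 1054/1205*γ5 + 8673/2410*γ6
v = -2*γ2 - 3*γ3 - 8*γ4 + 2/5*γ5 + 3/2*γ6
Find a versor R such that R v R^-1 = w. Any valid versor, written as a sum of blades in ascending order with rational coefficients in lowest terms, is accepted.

Take R = v + w = -4096/1205*γ1 - 1024/1205*γ2 - 2048/1205*γ3 - 1024/1205*γ4 + 1536/1205*γ5 + 6144/1205*γ6. Because q(v) = q(w) = -7941/100, conjugation by R sends v exactly to w.
Answer: -4096/1205*γ1 - 1024/1205*γ2 - 2048/1205*γ3 - 1024/1205*γ4 + 1536/1205*γ5 + 6144/1205*γ6


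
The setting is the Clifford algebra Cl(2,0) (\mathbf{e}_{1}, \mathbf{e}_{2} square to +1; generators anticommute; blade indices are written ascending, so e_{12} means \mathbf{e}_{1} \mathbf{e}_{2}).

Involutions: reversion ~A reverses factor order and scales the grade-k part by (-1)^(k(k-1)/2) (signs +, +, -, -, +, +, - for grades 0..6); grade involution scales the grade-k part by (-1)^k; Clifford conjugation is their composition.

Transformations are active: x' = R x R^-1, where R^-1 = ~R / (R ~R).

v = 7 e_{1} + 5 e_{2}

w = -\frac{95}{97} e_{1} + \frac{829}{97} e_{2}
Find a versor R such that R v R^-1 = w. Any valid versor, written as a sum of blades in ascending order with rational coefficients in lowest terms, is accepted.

Key observation: q(v) = q(w) = 74 (sandwiches preserve the norm), so R = v + w = \frac{584}{97} e_{1} + \frac{1314}{97} e_{2} works whenever it is invertible — the component of v along it is kept and (v - w)/2 reverses, sending v to w.
Answer: \frac{584}{97} e_{1} + \frac{1314}{97} e_{2}


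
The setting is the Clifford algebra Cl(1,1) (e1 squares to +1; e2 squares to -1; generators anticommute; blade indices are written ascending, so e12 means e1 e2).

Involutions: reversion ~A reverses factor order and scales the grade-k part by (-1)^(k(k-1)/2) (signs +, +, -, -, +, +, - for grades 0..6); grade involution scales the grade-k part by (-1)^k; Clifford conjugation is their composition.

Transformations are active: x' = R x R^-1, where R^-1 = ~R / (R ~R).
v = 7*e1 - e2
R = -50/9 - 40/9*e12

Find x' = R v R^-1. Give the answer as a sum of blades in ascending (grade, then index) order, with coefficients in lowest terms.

~R = -50/9 + 40/9*e12, and R ~R = 100/9, so R^-1 = ~R / (100/9).
R v = -130/3*e1 + 110/3*e2
Answer: 109/3*e1 - 107/3*e2


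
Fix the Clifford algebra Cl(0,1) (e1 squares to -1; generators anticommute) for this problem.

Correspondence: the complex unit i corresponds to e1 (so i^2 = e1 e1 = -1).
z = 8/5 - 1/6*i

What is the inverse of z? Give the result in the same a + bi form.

In blades: z = 8/5 - 1/6*e1.
With qbar = 8/5 + 1/6*e1 (scalar fixed, mapped units negated), z qbar = 2329/900 (the sum of squared coefficients), so z^-1 = qbar / (2329/900) = 1440/2329 + 150/2329*e1; translating back:
Answer: 1440/2329 + 150/2329*i


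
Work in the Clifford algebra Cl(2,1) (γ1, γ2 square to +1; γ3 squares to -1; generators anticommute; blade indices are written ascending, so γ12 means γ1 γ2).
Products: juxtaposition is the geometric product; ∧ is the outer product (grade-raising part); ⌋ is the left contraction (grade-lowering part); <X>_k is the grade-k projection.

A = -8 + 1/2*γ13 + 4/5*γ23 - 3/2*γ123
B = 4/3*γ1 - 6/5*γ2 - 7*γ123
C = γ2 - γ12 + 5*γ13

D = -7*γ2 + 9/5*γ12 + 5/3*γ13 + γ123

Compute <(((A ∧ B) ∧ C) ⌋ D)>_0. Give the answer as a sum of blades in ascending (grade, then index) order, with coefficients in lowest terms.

step 1: -32/3*γ1 + 48/5*γ2 + 173/3*γ123
step 2: -32/3*γ12 - 48*γ123
step 3: -144/5 + 32/3*γ3
step 4: -144/5
Answer: -144/5


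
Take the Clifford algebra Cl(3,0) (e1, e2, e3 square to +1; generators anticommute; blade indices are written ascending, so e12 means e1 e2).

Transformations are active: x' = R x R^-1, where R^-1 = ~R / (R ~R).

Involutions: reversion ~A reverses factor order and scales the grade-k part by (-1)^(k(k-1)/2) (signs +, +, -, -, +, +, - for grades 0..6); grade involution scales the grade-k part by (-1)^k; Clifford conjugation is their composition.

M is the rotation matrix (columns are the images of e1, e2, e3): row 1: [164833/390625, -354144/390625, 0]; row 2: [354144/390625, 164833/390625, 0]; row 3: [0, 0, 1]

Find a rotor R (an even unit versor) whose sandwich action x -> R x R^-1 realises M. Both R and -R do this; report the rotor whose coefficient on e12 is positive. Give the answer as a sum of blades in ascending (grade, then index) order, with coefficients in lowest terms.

Method: write R = a + b12*e12 + b13*e13 + b23*e23 with a^2 + b12^2 + b13^2 + b23^2 = 1 (so R^-1 = ~R). Expanding the columns R e_j ~R gives tr M = 4a^2 - 1 and, from the antisymmetric part, M21 - M12 = -4a*b12, M13 - M31 = 4a*b13, M32 - M23 = -4a*b23.
Here tr M = 720291/390625, so a^2 = (1 + tr M)/4 = 277729/390625 and a = ±527/625. Taking a = 527/625: M21 - M12 = 708288/390625, M13 - M31 = 0, M32 - M23 = 0, giving b12 = -336/625, b13 = 0, b23 = 0, i.e. R = 527/625 - 336/625*e12.
Its e12 coefficient is negative, so report the other preimage -R.
Answer: -527/625 + 336/625*e12. Sheet selection: the two-to-one cover makes ±R indistinguishable at the matrix level (trace 720291/390625), so uniqueness comes from the required sign on e12.


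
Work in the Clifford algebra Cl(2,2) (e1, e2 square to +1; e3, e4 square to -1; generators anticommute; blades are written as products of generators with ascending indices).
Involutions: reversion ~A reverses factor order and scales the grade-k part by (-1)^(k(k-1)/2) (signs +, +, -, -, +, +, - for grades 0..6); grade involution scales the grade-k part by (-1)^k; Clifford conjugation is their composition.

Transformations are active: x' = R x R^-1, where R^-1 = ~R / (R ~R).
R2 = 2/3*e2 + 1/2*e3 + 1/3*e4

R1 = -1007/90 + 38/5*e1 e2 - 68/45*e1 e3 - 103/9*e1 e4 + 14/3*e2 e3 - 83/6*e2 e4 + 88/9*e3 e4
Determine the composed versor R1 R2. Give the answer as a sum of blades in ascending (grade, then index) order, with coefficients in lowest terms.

Distribute over the terms of R2 (each basis-blade product reordered to ascending indices, repeated generators contracted through their squares):
R1 (2/3*e2) = 76/15*e1 - 1007/135*e2 - 28/9*e3 + 83/9*e4 + 136/135*e1 e2 e3 + 206/27*e1 e2 e4 + 176/27*e2 e3 e4
R1 (1/2*e3) = 34/45*e1 - 7/3*e2 - 1007/180*e3 + 44/9*e4 + 19/5*e1 e2 e3 + 103/18*e1 e3 e4 + 83/12*e2 e3 e4
R1 (1/3*e4) = 103/27*e1 + 83/18*e2 - 88/27*e3 - 1007/270*e4 + 38/15*e1 e2 e4 - 68/135*e1 e3 e4 + 14/9*e2 e3 e4
Summing the partial products and collecting blades:
Answer: 1301/135*e1 - 1399/270*e2 - 6461/540*e3 + 2803/270*e4 + 649/135*e1 e2 e3 + 1372/135*e1 e2 e4 + 1409/270*e1 e3 e4 + 1619/108*e2 e3 e4


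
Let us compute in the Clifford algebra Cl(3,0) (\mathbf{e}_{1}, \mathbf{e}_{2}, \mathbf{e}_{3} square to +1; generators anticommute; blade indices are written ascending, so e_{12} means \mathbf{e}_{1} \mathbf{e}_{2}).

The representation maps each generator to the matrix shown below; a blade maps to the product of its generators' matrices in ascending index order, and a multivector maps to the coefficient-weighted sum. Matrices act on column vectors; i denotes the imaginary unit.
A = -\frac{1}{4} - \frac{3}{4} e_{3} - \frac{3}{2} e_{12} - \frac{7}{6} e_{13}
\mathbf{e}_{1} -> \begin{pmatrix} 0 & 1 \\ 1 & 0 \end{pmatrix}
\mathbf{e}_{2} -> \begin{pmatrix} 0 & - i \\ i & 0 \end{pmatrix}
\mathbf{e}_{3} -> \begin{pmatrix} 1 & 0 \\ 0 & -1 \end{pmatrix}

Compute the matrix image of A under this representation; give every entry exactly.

Bivector images (products of the table entries): rho(e_{12}) = rho(\mathbf{e}_{1})rho(\mathbf{e}_{2}) = \begin{pmatrix} i & 0 \\ 0 & - i \end{pmatrix}; rho(e_{13}) = rho(\mathbf{e}_{1})rho(\mathbf{e}_{3}) = \begin{pmatrix} 0 & -1 \\ 1 & 0 \end{pmatrix}.
M = (-\frac{1}{4})*1 + (-\frac{3}{4})*rho(e_{3}) + (-\frac{3}{2})*rho(e_{12}) + (-\frac{7}{6})*rho(e_{13}), summed entrywise (1 is the identity matrix):
Answer: \begin{pmatrix} -1 - \frac{3 i}{2} & \frac{7}{6} \\ - \frac{7}{6} & \frac{1}{2} + \frac{3 i}{2} \end{pmatrix}


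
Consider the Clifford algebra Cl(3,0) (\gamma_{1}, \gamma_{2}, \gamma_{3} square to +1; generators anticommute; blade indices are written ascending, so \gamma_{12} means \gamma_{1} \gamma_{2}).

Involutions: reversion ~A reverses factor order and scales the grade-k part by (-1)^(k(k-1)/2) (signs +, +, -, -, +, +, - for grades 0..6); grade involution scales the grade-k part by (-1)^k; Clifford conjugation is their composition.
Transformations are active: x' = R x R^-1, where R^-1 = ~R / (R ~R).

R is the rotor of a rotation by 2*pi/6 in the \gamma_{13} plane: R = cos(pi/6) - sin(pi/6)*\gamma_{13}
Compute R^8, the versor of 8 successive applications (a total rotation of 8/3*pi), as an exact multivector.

Rotor phase runs at HALF the rotation angle; powers of one rotor simply add phase, so after 8 steps in \gamma_{13} the phase is 8*pi/6 = \frac{4 \pi}{3} and R^8 = cos(\frac{4 \pi}{3}) - sin(\frac{4 \pi}{3})*\gamma_{13}.
cos(\frac{4 \pi}{3}) = - \frac{1}{2} and sin(\frac{4 \pi}{3}) = - \frac{\sqrt{3}}{2}, so R^8 = -\frac{1}{2} + \frac{\sqrt{3}}{2} \gamma_{13}. The net rotation is 2/3*pi (after discarding 1 full turn, each of which contributes a factor -1 to the rotor); the rotor keeps the half-angle phase exactly.
Answer: -\frac{1}{2} + \frac{\sqrt{3}}{2} \gamma_{13}


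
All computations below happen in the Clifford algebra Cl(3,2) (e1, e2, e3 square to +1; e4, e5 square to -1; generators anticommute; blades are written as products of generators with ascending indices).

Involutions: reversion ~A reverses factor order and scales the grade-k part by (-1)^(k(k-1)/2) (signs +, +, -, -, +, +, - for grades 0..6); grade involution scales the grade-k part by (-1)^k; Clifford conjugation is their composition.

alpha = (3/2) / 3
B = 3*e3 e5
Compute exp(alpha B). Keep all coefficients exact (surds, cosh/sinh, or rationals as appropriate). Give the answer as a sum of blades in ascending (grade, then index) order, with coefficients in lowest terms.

B^2 = (3)^2*(e3 e5)^2 = 9*(+1) = 9 (a basis 2-blade squares to minus the product of its generators' squares).
B^2 = 9 — since the square is positive, the closed form is hyperbolic: l = 3, alpha*l = 3/2, so exp(alpha B) = cosh(3/2) + (sinh(3/2)/3)*B = cosh(3/2) + (sinh(3/2)/3)*B.
Answer: cosh(3/2) + sinh(3/2)*e3 e5


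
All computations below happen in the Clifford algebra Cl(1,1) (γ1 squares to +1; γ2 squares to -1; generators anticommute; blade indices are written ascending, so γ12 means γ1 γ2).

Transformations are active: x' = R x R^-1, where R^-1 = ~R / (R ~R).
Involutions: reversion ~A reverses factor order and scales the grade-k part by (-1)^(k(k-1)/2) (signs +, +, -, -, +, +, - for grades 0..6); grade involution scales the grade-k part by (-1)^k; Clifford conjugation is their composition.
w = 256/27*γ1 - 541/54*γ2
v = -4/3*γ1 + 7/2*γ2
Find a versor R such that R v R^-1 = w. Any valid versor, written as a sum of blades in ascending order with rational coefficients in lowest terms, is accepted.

Reasoning: v^2 = w^2 = -377/36 since conjugation preserves the quadratic form; R = v + w = 220/27*γ1 - 176/27*γ2 is then valid when invertible, keeping its own part and reversing (v - w)/2.
Answer: 220/27*γ1 - 176/27*γ2


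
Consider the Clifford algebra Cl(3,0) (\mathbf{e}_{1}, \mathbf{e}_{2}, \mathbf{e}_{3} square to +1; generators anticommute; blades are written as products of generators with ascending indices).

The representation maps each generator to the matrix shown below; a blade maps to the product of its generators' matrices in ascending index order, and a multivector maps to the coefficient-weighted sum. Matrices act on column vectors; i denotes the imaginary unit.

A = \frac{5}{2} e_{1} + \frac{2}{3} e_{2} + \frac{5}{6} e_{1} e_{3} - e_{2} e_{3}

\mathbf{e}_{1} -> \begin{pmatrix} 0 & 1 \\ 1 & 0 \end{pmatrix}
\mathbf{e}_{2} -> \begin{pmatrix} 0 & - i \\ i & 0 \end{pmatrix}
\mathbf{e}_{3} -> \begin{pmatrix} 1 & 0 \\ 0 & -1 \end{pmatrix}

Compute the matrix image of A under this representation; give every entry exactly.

Bivector images (products of the table entries): rho(e_{1} e_{3}) = rho(\mathbf{e}_{1})rho(\mathbf{e}_{3}) = \begin{pmatrix} 0 & -1 \\ 1 & 0 \end{pmatrix}; rho(e_{2} e_{3}) = rho(\mathbf{e}_{2})rho(\mathbf{e}_{3}) = \begin{pmatrix} 0 & i \\ i & 0 \end{pmatrix}.
M = (\frac{5}{2})*rho(e_{1}) + (\frac{2}{3})*rho(e_{2}) + (\frac{5}{6})*rho(e_{1} e_{3}) + (-1)*rho(e_{2} e_{3}), summed entrywise:
Answer: \begin{pmatrix} 0 & \frac{5}{3} - \frac{5 i}{3} \\ \frac{10}{3} - \frac{i}{3} & 0 \end{pmatrix}


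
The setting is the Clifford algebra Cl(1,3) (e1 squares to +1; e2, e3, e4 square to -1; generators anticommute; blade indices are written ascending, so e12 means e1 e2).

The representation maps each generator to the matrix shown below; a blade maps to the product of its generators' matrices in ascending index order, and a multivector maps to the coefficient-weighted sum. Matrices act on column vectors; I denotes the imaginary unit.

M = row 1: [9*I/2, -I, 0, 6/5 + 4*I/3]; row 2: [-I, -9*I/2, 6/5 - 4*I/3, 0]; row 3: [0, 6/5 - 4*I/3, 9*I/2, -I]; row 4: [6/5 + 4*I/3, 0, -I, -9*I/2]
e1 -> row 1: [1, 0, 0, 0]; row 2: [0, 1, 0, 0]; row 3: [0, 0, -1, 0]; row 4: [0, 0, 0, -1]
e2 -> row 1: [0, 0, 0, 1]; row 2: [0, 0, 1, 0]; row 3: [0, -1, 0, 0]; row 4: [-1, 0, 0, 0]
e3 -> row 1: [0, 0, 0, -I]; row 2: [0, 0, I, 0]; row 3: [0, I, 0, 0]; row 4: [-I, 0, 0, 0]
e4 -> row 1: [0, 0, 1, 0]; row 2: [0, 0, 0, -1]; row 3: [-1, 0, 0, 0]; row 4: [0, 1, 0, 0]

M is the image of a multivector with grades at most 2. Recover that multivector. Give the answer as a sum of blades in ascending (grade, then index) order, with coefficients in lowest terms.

Method: the blade images are trace-orthogonal — tr(rho(e_A) rho(e_B)^-1) = 4 if A = B and 0 otherwise — and rho(e_A)^-1 = (e_A)^2 * rho(e_A) with (e_A)^2 = +1 or -1, so the coefficient of e_A in the preimage is (e_A)^2 * tr(M rho(e_A))/4.
Nonzero projections over blades of grade <= 2: e3: (e3)^2 = -1, tr(M rho(e3)) = 16/3, coefficient -4/3; e12: (e12)^2 = +1, tr(M rho(e12)) = 24/5, coefficient 6/5; e23: (e23)^2 = -1, tr(M rho(e23)) = 18, coefficient -9/2; e34: (e34)^2 = -1, tr(M rho(e34)) = -4, coefficient 1. Every other blade of grade <= 2 projects to 0.
Answer: -4/3*e3 + 6/5*e12 - 9/2*e23 + e34


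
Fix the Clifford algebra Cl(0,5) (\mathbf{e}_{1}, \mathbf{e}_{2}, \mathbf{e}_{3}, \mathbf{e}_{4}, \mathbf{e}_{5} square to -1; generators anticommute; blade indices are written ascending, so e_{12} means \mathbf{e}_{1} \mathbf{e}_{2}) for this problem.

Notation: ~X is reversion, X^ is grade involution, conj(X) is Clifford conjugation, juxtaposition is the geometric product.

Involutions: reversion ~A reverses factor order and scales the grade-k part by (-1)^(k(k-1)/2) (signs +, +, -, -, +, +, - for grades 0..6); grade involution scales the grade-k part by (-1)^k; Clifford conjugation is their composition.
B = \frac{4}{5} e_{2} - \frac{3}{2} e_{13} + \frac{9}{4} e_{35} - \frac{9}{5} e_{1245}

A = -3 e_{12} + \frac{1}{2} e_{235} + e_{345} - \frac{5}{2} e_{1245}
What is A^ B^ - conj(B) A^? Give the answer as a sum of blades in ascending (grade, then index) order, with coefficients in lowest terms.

first term: \frac{9}{2} - \frac{12}{5} e_{1} + \frac{9}{8} e_{2} - \frac{9}{4} e_{4} + \frac{9}{2} e_{23} - \frac{2}{5} e_{35} - \frac{27}{5} e_{45} - \frac{9}{5} e_{123} - \frac{3}{4} e_{125} + \frac{9}{10} e_{134} - \frac{1}{2} e_{145} + \frac{45}{8} e_{1234} - \frac{27}{4} e_{1235} + \frac{59}{20} e_{2345}
second term: \frac{9}{2} + \frac{12}{5} e_{1} - \frac{9}{8} e_{2} + \frac{9}{4} e_{4} + \frac{9}{2} e_{23} - \frac{2}{5} e_{35} - \frac{27}{5} e_{45} - \frac{9}{5} e_{123} - \frac{3}{4} e_{125} + \frac{9}{10} e_{134} + \frac{7}{2} e_{145} + \frac{45}{8} e_{1234} + \frac{27}{4} e_{1235} + \frac{91}{20} e_{2345}
Answer: -\frac{24}{5} e_{1} + \frac{9}{4} e_{2} - \frac{9}{2} e_{4} - 4 e_{145} - \frac{27}{2} e_{1235} - \frac{8}{5} e_{2345}


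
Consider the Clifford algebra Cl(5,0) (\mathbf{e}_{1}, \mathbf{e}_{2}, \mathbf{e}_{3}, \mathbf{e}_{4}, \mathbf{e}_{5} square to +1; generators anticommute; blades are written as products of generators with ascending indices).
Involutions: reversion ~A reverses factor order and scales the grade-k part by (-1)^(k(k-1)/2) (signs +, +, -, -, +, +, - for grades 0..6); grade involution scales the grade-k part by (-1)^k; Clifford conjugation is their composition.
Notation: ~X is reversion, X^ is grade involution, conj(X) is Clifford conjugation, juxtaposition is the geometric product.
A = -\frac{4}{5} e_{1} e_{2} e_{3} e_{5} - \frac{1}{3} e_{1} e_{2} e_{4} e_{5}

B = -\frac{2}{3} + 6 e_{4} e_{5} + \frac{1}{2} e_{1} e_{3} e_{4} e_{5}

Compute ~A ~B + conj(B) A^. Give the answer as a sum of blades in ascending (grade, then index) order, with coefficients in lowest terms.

first term: -2 e_{1} e_{2} - \frac{1}{6} e_{2} e_{3} + \frac{2}{5} e_{2} e_{4} - \frac{24}{5} e_{1} e_{2} e_{3} e_{4} + \frac{8}{15} e_{1} e_{2} e_{3} e_{5} + \frac{2}{9} e_{1} e_{2} e_{4} e_{5}
second term: -2 e_{1} e_{2} + \frac{1}{6} e_{2} e_{3} - \frac{2}{5} e_{2} e_{4} + \frac{24}{5} e_{1} e_{2} e_{3} e_{4} + \frac{8}{15} e_{1} e_{2} e_{3} e_{5} + \frac{2}{9} e_{1} e_{2} e_{4} e_{5}
Answer: -4 e_{1} e_{2} + \frac{16}{15} e_{1} e_{2} e_{3} e_{5} + \frac{4}{9} e_{1} e_{2} e_{4} e_{5}


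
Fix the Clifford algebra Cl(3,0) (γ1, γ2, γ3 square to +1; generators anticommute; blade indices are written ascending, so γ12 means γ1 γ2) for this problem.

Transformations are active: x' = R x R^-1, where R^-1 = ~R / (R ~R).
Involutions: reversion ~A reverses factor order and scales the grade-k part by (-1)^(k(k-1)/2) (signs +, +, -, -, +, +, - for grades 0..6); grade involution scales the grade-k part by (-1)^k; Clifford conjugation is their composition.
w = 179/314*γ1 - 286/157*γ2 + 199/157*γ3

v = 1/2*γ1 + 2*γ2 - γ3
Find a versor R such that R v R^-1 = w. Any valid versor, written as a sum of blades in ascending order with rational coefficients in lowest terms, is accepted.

Key observation: q(v) = q(w) = 21/4 (sandwiches preserve the norm), so R = v + w = 168/157*γ1 + 28/157*γ2 + 42/157*γ3 works whenever it is invertible — the component of v along it is kept and (v - w)/2 reverses, sending v to w.
Answer: 168/157*γ1 + 28/157*γ2 + 42/157*γ3


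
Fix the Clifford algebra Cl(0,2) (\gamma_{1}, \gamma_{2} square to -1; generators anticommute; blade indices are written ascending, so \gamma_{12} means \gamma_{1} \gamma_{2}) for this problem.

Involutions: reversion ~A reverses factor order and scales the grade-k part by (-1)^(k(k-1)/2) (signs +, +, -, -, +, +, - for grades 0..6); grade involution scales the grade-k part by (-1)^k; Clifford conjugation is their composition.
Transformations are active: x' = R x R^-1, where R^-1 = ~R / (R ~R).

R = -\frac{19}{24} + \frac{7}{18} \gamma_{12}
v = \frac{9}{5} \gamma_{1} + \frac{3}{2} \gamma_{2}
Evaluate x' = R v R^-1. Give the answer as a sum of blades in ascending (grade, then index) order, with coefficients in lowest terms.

~R = -\frac{19}{24} - \frac{7}{18} \gamma_{12}, and R ~R = \frac{4033}{5184}, so R^-1 = ~R / (\frac{4033}{5184}).
R v = -\frac{241}{120} \gamma_{1} - \frac{39}{80} \gamma_{2}
Answer: \frac{9225}{4033} \gamma_{1} - \frac{20481}{40330} \gamma_{2}


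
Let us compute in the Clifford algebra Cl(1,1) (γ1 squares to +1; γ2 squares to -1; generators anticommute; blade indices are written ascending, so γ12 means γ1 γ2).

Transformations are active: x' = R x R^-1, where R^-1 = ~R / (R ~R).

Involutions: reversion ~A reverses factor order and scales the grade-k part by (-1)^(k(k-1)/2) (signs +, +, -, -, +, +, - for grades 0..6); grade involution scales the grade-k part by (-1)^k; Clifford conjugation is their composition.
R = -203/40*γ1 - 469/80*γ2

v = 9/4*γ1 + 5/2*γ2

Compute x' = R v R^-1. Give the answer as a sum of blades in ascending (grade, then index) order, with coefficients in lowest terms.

~R = -203/40*γ1 - 469/80*γ2, and R ~R = -2205/256, so R^-1 = ~R / (-2205/256).
R v = 259/80 + 161/320*γ12
Answer: 7043/4500*γ1 + 4291/2250*γ2


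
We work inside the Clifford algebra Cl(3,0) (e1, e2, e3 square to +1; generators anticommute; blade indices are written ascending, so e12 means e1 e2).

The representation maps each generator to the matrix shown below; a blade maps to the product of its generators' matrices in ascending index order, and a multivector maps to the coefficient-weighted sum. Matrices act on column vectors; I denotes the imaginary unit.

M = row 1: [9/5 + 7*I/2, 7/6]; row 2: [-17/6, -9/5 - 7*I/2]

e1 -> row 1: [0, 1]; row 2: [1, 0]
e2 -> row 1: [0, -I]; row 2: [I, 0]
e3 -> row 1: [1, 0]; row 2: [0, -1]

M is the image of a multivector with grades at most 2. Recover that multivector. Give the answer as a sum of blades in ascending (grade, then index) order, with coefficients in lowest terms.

Method: 1, rho(e1), rho(e2), rho(e3) form a trace-orthogonal basis of the 2x2 complex matrices (tr(X Y) = 2 if X = Y, else 0), so M = m0*1 + m1*rho(e1) + m2*rho(e2) + m3*rho(e3) with m0 = tr(M)/2 = 0, m1 = tr(M rho(e1))/2 = -5/6, m2 = tr(M rho(e2))/2 = 2*I, m3 = tr(M rho(e3))/2 = 9/5 + 7*I/2.
Multiplying table entries, the bivector images are rho(e12) = I*rho(e3), rho(e13) = -I*rho(e2), rho(e23) = I*rho(e1); with real blade coefficients the real parts of m0..m3 are the coefficients of 1, e1, e2, e3 and the imaginary parts give the bivectors (e23: Im m1, e13: -Im m2, e12: Im m3).
Answer: -5/6*e1 + 9/5*e3 + 7/2*e12 - 2*e13


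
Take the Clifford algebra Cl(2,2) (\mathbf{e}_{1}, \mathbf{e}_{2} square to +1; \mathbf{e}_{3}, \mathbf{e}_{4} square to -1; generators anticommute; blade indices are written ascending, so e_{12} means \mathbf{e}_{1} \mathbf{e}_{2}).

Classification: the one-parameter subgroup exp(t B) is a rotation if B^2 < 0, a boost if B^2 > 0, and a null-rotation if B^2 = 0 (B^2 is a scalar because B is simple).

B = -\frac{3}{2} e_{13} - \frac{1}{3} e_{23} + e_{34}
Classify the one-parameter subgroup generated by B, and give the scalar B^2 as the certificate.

B^2 term by term: the squares give (-\frac{3}{2})^2*(e_{13})^2 + (-\frac{1}{3})^2*(e_{23})^2 + (1)^2*(e_{34})^2 = \frac{9}{4}*(+1) + \frac{1}{9}*(+1) + 1*(-1) = \frac{49}{36} (each basis 2-blade squares to minus the product of its generators' squares); cross terms between blades sharing an index anticommute and cancel. So B^2 = \frac{49}{36}.
Answer: boost, certificate B^2 = \frac{49}{36}. The scalar \frac{49}{36} is the complete invariant here: its sign names the subgroup type.


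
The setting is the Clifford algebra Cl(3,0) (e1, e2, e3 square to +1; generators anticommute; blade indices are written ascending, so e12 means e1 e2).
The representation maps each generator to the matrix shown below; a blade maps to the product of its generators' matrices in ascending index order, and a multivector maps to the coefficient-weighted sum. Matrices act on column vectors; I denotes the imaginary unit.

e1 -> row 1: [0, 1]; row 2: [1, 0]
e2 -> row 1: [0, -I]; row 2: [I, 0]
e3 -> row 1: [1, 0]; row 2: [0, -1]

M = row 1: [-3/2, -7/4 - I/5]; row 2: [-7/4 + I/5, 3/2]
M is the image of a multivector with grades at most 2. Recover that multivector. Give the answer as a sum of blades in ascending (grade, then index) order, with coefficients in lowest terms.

Method: 1, rho(e1), rho(e2), rho(e3) form a trace-orthogonal basis of the 2x2 complex matrices (tr(X Y) = 2 if X = Y, else 0), so M = m0*1 + m1*rho(e1) + m2*rho(e2) + m3*rho(e3) with m0 = tr(M)/2 = 0, m1 = tr(M rho(e1))/2 = -7/4, m2 = tr(M rho(e2))/2 = 1/5, m3 = tr(M rho(e3))/2 = -3/2.
Multiplying table entries, the bivector images are rho(e12) = I*rho(e3), rho(e13) = -I*rho(e2), rho(e23) = I*rho(e1); with real blade coefficients the real parts of m0..m3 are the coefficients of 1, e1, e2, e3 and the imaginary parts give the bivectors (e23: Im m1, e13: -Im m2, e12: Im m3).
Answer: -7/4*e1 + 1/5*e2 - 3/2*e3


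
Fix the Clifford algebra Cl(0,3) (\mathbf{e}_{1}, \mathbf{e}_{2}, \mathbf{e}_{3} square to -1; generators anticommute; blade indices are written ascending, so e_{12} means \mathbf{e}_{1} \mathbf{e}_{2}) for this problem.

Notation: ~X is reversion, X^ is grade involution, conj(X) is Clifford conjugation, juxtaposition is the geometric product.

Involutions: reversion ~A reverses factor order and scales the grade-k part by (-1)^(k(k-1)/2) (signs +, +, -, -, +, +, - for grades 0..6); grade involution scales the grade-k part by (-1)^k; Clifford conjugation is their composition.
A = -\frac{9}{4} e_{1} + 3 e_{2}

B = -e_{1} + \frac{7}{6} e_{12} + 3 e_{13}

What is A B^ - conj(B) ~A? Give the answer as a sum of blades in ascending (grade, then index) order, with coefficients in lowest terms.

first term: \frac{9}{4} + \frac{7}{2} e_{1} + \frac{21}{8} e_{2} + \frac{27}{4} e_{3} - 3 e_{12} - 9 e_{123}
second term: \frac{9}{4} + \frac{7}{2} e_{1} + \frac{21}{8} e_{2} + \frac{27}{4} e_{3} + 3 e_{12} + 9 e_{123}
Answer: -6 e_{12} - 18 e_{123}


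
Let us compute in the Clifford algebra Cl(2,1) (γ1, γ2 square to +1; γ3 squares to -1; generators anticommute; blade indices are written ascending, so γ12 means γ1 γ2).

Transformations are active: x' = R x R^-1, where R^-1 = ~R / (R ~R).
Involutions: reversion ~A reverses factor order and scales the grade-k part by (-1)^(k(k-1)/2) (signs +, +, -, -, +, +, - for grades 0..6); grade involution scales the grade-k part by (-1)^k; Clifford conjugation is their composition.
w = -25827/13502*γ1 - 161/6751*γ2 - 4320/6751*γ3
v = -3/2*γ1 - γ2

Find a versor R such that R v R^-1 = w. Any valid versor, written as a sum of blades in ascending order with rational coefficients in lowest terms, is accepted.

Key observation: q(v) = q(w) = 13/4 (sandwiches preserve the norm), so R = v + w = -23040/6751*γ1 - 6912/6751*γ2 - 4320/6751*γ3 works whenever it is invertible — the component of v along it is kept and (v - w)/2 reverses, sending v to w.
Answer: -23040/6751*γ1 - 6912/6751*γ2 - 4320/6751*γ3


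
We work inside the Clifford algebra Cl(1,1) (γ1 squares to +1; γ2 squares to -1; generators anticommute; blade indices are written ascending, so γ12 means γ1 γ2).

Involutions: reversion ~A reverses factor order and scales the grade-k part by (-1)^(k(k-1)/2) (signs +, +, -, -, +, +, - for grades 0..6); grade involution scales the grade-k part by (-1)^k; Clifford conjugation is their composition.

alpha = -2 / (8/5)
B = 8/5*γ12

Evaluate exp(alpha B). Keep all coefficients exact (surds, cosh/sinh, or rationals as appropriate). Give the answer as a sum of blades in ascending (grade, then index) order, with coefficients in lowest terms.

B^2 = (8/5)^2*(γ12)^2 = 64/25*(+1) = 64/25 (a basis 2-blade squares to minus the product of its generators' squares).
B^2 = 64/25 — since the square is positive, the closed form is hyperbolic: l = 8/5, alpha*l = -2, so exp(alpha B) = cosh(-2) + (sinh(-2)/(8/5))*B = cosh(2) + (-5*sinh(2)/8)*B.
Answer: cosh(2) - sinh(2)*γ12


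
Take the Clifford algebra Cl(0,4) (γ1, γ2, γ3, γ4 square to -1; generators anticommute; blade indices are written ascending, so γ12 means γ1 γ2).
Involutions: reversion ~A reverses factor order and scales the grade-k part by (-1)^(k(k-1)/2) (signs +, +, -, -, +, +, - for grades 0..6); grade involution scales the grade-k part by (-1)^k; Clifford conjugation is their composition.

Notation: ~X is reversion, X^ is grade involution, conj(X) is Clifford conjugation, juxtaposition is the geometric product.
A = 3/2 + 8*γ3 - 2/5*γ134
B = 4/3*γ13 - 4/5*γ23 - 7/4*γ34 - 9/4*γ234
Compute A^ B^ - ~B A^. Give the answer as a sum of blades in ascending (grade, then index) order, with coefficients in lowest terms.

first term: -299/30*γ1 + 32/5*γ2 - 218/15*γ4 - 9/10*γ12 + 2*γ13 - 6/5*γ23 - 18*γ24 - 21/8*γ34 - 8/25*γ124 + 27/8*γ234
second term: -341/30*γ1 + 32/5*γ2 - 202/15*γ4 + 9/10*γ12 - 2*γ13 + 6/5*γ23 - 18*γ24 + 21/8*γ34 - 8/25*γ124 + 27/8*γ234
Answer: 7/5*γ1 - 16/15*γ4 - 9/5*γ12 + 4*γ13 - 12/5*γ23 - 21/4*γ34


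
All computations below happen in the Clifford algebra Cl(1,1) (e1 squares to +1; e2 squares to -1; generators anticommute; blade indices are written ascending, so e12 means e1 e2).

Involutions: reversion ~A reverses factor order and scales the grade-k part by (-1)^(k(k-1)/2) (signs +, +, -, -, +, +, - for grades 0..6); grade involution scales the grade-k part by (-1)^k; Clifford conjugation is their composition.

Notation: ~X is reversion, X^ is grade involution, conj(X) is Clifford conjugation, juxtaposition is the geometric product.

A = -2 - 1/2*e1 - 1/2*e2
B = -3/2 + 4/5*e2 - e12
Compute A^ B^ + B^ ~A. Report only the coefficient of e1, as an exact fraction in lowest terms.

first term: 17/5 - 5/4*e1 + 7/20*e2 + 8/5*e12
second term: 13/5 + 1/4*e1 + 37/20*e2 + 8/5*e12
Answer: -1


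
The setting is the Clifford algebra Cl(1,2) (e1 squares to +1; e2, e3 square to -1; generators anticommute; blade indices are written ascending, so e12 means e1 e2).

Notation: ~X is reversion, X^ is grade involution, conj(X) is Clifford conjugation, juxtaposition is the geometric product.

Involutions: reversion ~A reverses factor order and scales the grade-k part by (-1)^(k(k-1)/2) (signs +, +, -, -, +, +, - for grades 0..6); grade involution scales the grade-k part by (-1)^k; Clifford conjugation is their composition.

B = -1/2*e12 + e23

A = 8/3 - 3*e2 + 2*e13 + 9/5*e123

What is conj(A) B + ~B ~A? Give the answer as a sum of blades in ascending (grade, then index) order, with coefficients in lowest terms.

first term: -33/10*e1 - 39/10*e3 - 10/3*e12 + 11/3*e23
second term: -3/10*e1 + 21/10*e3 - 2/3*e12 - 5/3*e23
Answer: -18/5*e1 - 9/5*e3 - 4*e12 + 2*e23


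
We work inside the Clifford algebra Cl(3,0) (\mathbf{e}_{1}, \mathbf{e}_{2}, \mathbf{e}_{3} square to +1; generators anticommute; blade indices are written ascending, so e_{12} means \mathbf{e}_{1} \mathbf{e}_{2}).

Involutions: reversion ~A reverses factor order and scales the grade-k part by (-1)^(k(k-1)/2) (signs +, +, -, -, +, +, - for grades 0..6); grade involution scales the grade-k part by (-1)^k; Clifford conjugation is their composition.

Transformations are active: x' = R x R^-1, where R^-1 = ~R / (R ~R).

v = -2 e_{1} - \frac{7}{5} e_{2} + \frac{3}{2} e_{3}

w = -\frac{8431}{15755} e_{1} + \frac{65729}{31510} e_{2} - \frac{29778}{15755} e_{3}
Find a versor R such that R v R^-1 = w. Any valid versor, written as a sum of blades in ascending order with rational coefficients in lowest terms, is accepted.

Here q(v) = q(w) = \frac{821}{100}; the classical choice R = v + w = -\frac{39941}{15755} e_{1} + \frac{4323}{6302} e_{2} - \frac{12291}{31510} e_{3} then realises v -> w under the sandwich.
Answer: -\frac{39941}{15755} e_{1} + \frac{4323}{6302} e_{2} - \frac{12291}{31510} e_{3}


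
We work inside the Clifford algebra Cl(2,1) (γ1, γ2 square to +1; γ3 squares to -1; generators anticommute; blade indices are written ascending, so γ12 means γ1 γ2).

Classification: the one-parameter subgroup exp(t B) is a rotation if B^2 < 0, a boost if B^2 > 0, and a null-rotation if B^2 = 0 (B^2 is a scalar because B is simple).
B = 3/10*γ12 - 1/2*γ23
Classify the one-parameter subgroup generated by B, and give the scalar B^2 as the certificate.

B^2 term by term: the squares give (3/10)^2*(γ12)^2 + (-1/2)^2*(γ23)^2 = 9/100*(-1) + 1/4*(+1) = 4/25 (each basis 2-blade squares to minus the product of its generators' squares); cross terms between blades sharing an index anticommute and cancel. So B^2 = 4/25.
Answer: boost, certificate B^2 = 4/25. B^2 = 4/25 is basis-independent, so its sign is the whole story.


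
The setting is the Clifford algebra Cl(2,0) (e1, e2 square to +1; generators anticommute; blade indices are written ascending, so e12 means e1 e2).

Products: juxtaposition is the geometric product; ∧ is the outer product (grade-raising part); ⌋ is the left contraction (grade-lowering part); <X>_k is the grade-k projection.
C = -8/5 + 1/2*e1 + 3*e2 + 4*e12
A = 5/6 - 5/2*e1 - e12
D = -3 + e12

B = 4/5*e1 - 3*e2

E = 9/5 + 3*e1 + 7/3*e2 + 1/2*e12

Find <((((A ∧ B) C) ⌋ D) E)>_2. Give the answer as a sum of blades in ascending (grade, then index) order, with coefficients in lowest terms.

step 1: 2/3*e1 - 5/2*e2 + 15/2*e12
step 2: -223/6 + 943/30*e1 + 35/12*e2 - 35/4*e12
step 3: 481/4 - 35/12*e1 + 943/30*e2 - 223/6*e12
step 4: 53933/180 + 45551/180*e1 + 89441/200*e2 - 38837/360*e12
step 5: -38837/360*e12
Answer: -38837/360*e12


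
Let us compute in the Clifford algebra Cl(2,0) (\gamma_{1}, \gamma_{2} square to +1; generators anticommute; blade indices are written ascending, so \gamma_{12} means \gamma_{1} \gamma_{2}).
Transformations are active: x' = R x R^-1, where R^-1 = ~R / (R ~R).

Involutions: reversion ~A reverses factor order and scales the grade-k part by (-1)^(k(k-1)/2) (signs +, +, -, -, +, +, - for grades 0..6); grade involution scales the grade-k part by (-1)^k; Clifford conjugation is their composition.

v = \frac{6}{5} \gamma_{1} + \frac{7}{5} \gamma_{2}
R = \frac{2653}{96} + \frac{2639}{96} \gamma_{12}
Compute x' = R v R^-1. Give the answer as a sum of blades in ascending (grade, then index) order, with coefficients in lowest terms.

~R = \frac{2653}{96} - \frac{2639}{96} \gamma_{12}, and R ~R = \frac{7001365}{4608}, so R^-1 = ~R / (\frac{7001365}{4608}).
R v = \frac{34391}{480} \gamma_{1} + \frac{2737}{480} \gamma_{2}
Answer: \frac{59101}{42025} \gamma_{1} - \frac{50118}{42025} \gamma_{2}


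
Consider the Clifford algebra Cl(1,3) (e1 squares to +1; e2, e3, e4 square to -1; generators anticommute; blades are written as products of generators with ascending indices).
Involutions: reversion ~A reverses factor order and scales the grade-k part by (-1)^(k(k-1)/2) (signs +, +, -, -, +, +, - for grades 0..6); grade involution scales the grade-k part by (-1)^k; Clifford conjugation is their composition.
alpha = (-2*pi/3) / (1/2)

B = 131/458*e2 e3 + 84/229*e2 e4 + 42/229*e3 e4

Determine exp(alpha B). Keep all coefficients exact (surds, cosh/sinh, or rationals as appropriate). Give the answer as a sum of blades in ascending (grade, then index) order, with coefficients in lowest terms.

B^2 term by term: the squares give (131/458)^2*(e2 e3)^2 + (84/229)^2*(e2 e4)^2 + (42/229)^2*(e3 e4)^2 = 17161/209764*(-1) + 7056/52441*(-1) + 1764/52441*(-1) = -1/4 (each basis 2-blade squares to minus the product of its generators' squares); cross terms between blades sharing an index anticommute and cancel. So B^2 = -1/4.
B^2 = -1/4 — the series telescopes trigonometrically here: l = 1/2, alpha*l = -2*pi/3, so exp(alpha B) = cos(-2*pi/3) + (sin(-2*pi/3)/(1/2))*B = -1/2 + (-sqrt(3))*B.
Answer: -1/2 - 131*sqrt(3)/458*e2 e3 - 84*sqrt(3)/229*e2 e4 - 42*sqrt(3)/229*e3 e4


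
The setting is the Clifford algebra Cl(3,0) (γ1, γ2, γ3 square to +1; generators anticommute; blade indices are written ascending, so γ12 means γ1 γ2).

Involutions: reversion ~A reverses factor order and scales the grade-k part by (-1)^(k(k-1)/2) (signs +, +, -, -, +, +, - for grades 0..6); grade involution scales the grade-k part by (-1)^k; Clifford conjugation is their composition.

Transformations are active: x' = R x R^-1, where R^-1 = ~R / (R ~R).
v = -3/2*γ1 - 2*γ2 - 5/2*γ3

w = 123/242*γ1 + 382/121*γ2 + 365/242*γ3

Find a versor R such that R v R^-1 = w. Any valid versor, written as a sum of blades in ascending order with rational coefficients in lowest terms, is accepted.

Sketch: the shared square 25/2 makes R = v + w = -120/121*γ1 + 140/121*γ2 - 120/121*γ3 the natural versor; its sandwich fixes that direction, negates (v - w)/2, and sends v to w.
Answer: -120/121*γ1 + 140/121*γ2 - 120/121*γ3


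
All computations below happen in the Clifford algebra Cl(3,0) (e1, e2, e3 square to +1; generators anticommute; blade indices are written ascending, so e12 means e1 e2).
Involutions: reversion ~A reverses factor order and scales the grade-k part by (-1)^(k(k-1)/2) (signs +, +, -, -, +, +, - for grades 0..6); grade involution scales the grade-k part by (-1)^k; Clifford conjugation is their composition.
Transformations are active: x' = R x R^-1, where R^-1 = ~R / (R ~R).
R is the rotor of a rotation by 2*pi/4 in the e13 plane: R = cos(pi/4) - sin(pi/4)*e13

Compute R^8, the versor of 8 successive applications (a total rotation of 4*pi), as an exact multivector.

Because a rotor carries half the rotation angle, composing 8 copies of this e13-plane rotor multiplies the phase: 8*(pi/4) = 2*pi, hence R^8 = cos(2*pi) - sin(2*pi)*e13.
cos(2*pi) = 1 and sin(2*pi) = 0, so R^8 = 1. The total rotation 4*pi is 2 full turns, so every vector returns to itself, yet the rotor is +1, back on the identity sheet (an even number of 2*pi turns).
Answer: 1


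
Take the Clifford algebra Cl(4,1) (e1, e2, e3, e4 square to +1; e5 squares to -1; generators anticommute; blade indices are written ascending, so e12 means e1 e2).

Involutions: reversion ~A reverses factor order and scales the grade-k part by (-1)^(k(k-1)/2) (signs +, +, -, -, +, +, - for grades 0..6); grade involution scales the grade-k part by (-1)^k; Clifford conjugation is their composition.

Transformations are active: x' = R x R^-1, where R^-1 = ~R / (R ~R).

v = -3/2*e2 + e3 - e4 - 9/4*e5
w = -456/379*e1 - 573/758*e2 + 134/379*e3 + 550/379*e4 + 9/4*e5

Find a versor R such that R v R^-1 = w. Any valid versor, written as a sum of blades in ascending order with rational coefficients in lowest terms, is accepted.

Reasoning: v^2 = w^2 = -13/16 since conjugation preserves the quadratic form; R = v + w = -456/379*e1 - 855/379*e2 + 513/379*e3 + 171/379*e4 is then valid when invertible, keeping its own part and reversing (v - w)/2.
Answer: -456/379*e1 - 855/379*e2 + 513/379*e3 + 171/379*e4


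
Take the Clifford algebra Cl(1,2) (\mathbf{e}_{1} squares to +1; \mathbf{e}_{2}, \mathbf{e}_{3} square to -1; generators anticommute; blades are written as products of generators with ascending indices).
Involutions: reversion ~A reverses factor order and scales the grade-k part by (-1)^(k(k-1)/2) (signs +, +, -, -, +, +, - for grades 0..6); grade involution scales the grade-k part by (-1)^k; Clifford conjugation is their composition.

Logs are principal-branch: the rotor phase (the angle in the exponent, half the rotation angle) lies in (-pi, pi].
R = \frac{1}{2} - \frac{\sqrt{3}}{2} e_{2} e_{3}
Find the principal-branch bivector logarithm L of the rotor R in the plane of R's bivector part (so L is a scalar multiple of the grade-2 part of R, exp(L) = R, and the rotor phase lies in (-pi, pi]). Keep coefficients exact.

The scalar part of R is \frac{1}{2}, and that scalar determines the rotor phase on the principal branch; recovering the unit plane as bivector-part over sine of the phase gives L = phase * plane.
Concretely: cos(phase) = \frac{1}{2} gives phase = ±\frac{\pi}{3}, and since phase/sin(phase) is even the sign is immaterial: L = (phase/sin(phase)) * <R>_2 = (\frac{2 \sqrt{3} \pi}{9}) * <R>_2.
Answer: - \frac{\pi}{3} e_{2} e_{3}
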